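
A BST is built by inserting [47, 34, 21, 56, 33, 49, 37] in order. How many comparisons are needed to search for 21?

Search path for 21: 47 -> 34 -> 21
Found: True
Comparisons: 3


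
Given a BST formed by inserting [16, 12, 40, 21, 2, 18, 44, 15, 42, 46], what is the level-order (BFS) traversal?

Tree insertion order: [16, 12, 40, 21, 2, 18, 44, 15, 42, 46]
Tree (level-order array): [16, 12, 40, 2, 15, 21, 44, None, None, None, None, 18, None, 42, 46]
BFS from the root, enqueuing left then right child of each popped node:
  queue [16] -> pop 16, enqueue [12, 40], visited so far: [16]
  queue [12, 40] -> pop 12, enqueue [2, 15], visited so far: [16, 12]
  queue [40, 2, 15] -> pop 40, enqueue [21, 44], visited so far: [16, 12, 40]
  queue [2, 15, 21, 44] -> pop 2, enqueue [none], visited so far: [16, 12, 40, 2]
  queue [15, 21, 44] -> pop 15, enqueue [none], visited so far: [16, 12, 40, 2, 15]
  queue [21, 44] -> pop 21, enqueue [18], visited so far: [16, 12, 40, 2, 15, 21]
  queue [44, 18] -> pop 44, enqueue [42, 46], visited so far: [16, 12, 40, 2, 15, 21, 44]
  queue [18, 42, 46] -> pop 18, enqueue [none], visited so far: [16, 12, 40, 2, 15, 21, 44, 18]
  queue [42, 46] -> pop 42, enqueue [none], visited so far: [16, 12, 40, 2, 15, 21, 44, 18, 42]
  queue [46] -> pop 46, enqueue [none], visited so far: [16, 12, 40, 2, 15, 21, 44, 18, 42, 46]
Result: [16, 12, 40, 2, 15, 21, 44, 18, 42, 46]


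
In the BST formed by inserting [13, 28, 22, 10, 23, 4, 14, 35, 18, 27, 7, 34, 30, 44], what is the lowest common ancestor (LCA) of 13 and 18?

Tree insertion order: [13, 28, 22, 10, 23, 4, 14, 35, 18, 27, 7, 34, 30, 44]
Tree (level-order array): [13, 10, 28, 4, None, 22, 35, None, 7, 14, 23, 34, 44, None, None, None, 18, None, 27, 30]
In a BST, the LCA of p=13, q=18 is the first node v on the
root-to-leaf path with p <= v <= q (go left if both < v, right if both > v).
Walk from root:
  at 13: 13 <= 13 <= 18, this is the LCA
LCA = 13


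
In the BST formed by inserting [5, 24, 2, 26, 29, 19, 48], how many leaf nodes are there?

Tree built from: [5, 24, 2, 26, 29, 19, 48]
Tree (level-order array): [5, 2, 24, None, None, 19, 26, None, None, None, 29, None, 48]
Rule: A leaf has 0 children.
Per-node child counts:
  node 5: 2 child(ren)
  node 2: 0 child(ren)
  node 24: 2 child(ren)
  node 19: 0 child(ren)
  node 26: 1 child(ren)
  node 29: 1 child(ren)
  node 48: 0 child(ren)
Matching nodes: [2, 19, 48]
Count of leaf nodes: 3


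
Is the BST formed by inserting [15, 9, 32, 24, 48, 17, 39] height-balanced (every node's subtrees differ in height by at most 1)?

Tree (level-order array): [15, 9, 32, None, None, 24, 48, 17, None, 39]
Definition: a tree is height-balanced if, at every node, |h(left) - h(right)| <= 1 (empty subtree has height -1).
Bottom-up per-node check:
  node 9: h_left=-1, h_right=-1, diff=0 [OK], height=0
  node 17: h_left=-1, h_right=-1, diff=0 [OK], height=0
  node 24: h_left=0, h_right=-1, diff=1 [OK], height=1
  node 39: h_left=-1, h_right=-1, diff=0 [OK], height=0
  node 48: h_left=0, h_right=-1, diff=1 [OK], height=1
  node 32: h_left=1, h_right=1, diff=0 [OK], height=2
  node 15: h_left=0, h_right=2, diff=2 [FAIL (|0-2|=2 > 1)], height=3
Node 15 violates the condition: |0 - 2| = 2 > 1.
Result: Not balanced


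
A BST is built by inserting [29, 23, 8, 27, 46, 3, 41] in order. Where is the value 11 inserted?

Starting tree (level order): [29, 23, 46, 8, 27, 41, None, 3]
Insertion path: 29 -> 23 -> 8
Result: insert 11 as right child of 8
Final tree (level order): [29, 23, 46, 8, 27, 41, None, 3, 11]


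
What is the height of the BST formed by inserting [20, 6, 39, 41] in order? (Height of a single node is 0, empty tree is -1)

Insertion order: [20, 6, 39, 41]
Tree (level-order array): [20, 6, 39, None, None, None, 41]
Compute height bottom-up (empty subtree = -1):
  height(6) = 1 + max(-1, -1) = 0
  height(41) = 1 + max(-1, -1) = 0
  height(39) = 1 + max(-1, 0) = 1
  height(20) = 1 + max(0, 1) = 2
Height = 2


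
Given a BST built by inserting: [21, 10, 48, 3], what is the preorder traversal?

Tree insertion order: [21, 10, 48, 3]
Tree (level-order array): [21, 10, 48, 3]
Preorder traversal: [21, 10, 3, 48]


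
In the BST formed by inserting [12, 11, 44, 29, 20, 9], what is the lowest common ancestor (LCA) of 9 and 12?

Tree insertion order: [12, 11, 44, 29, 20, 9]
Tree (level-order array): [12, 11, 44, 9, None, 29, None, None, None, 20]
In a BST, the LCA of p=9, q=12 is the first node v on the
root-to-leaf path with p <= v <= q (go left if both < v, right if both > v).
Walk from root:
  at 12: 9 <= 12 <= 12, this is the LCA
LCA = 12


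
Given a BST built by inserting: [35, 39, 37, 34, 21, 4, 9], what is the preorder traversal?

Tree insertion order: [35, 39, 37, 34, 21, 4, 9]
Tree (level-order array): [35, 34, 39, 21, None, 37, None, 4, None, None, None, None, 9]
Preorder traversal: [35, 34, 21, 4, 9, 39, 37]


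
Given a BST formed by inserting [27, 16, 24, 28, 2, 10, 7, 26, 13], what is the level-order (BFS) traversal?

Tree insertion order: [27, 16, 24, 28, 2, 10, 7, 26, 13]
Tree (level-order array): [27, 16, 28, 2, 24, None, None, None, 10, None, 26, 7, 13]
BFS from the root, enqueuing left then right child of each popped node:
  queue [27] -> pop 27, enqueue [16, 28], visited so far: [27]
  queue [16, 28] -> pop 16, enqueue [2, 24], visited so far: [27, 16]
  queue [28, 2, 24] -> pop 28, enqueue [none], visited so far: [27, 16, 28]
  queue [2, 24] -> pop 2, enqueue [10], visited so far: [27, 16, 28, 2]
  queue [24, 10] -> pop 24, enqueue [26], visited so far: [27, 16, 28, 2, 24]
  queue [10, 26] -> pop 10, enqueue [7, 13], visited so far: [27, 16, 28, 2, 24, 10]
  queue [26, 7, 13] -> pop 26, enqueue [none], visited so far: [27, 16, 28, 2, 24, 10, 26]
  queue [7, 13] -> pop 7, enqueue [none], visited so far: [27, 16, 28, 2, 24, 10, 26, 7]
  queue [13] -> pop 13, enqueue [none], visited so far: [27, 16, 28, 2, 24, 10, 26, 7, 13]
Result: [27, 16, 28, 2, 24, 10, 26, 7, 13]


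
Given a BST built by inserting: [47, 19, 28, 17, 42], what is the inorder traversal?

Tree insertion order: [47, 19, 28, 17, 42]
Tree (level-order array): [47, 19, None, 17, 28, None, None, None, 42]
Inorder traversal: [17, 19, 28, 42, 47]


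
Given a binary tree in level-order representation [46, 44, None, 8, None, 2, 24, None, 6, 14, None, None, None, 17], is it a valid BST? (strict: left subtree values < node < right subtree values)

Level-order array: [46, 44, None, 8, None, 2, 24, None, 6, 14, None, None, None, 17]
Validate using subtree bounds (lo, hi): at each node, require lo < value < hi,
then recurse left with hi=value and right with lo=value.
Preorder trace (stopping at first violation):
  at node 46 with bounds (-inf, +inf): OK
  at node 44 with bounds (-inf, 46): OK
  at node 8 with bounds (-inf, 44): OK
  at node 2 with bounds (-inf, 8): OK
  at node 6 with bounds (2, 8): OK
  at node 24 with bounds (8, 44): OK
  at node 14 with bounds (8, 24): OK
  at node 17 with bounds (8, 14): VIOLATION
Node 17 violates its bound: not (8 < 17 < 14).
Result: Not a valid BST


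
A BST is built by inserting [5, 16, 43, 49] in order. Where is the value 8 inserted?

Starting tree (level order): [5, None, 16, None, 43, None, 49]
Insertion path: 5 -> 16
Result: insert 8 as left child of 16
Final tree (level order): [5, None, 16, 8, 43, None, None, None, 49]


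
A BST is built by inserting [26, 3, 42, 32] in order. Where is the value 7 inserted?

Starting tree (level order): [26, 3, 42, None, None, 32]
Insertion path: 26 -> 3
Result: insert 7 as right child of 3
Final tree (level order): [26, 3, 42, None, 7, 32]


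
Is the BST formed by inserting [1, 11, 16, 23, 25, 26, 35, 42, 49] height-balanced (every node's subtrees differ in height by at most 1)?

Tree (level-order array): [1, None, 11, None, 16, None, 23, None, 25, None, 26, None, 35, None, 42, None, 49]
Definition: a tree is height-balanced if, at every node, |h(left) - h(right)| <= 1 (empty subtree has height -1).
Bottom-up per-node check:
  node 49: h_left=-1, h_right=-1, diff=0 [OK], height=0
  node 42: h_left=-1, h_right=0, diff=1 [OK], height=1
  node 35: h_left=-1, h_right=1, diff=2 [FAIL (|-1-1|=2 > 1)], height=2
  node 26: h_left=-1, h_right=2, diff=3 [FAIL (|-1-2|=3 > 1)], height=3
  node 25: h_left=-1, h_right=3, diff=4 [FAIL (|-1-3|=4 > 1)], height=4
  node 23: h_left=-1, h_right=4, diff=5 [FAIL (|-1-4|=5 > 1)], height=5
  node 16: h_left=-1, h_right=5, diff=6 [FAIL (|-1-5|=6 > 1)], height=6
  node 11: h_left=-1, h_right=6, diff=7 [FAIL (|-1-6|=7 > 1)], height=7
  node 1: h_left=-1, h_right=7, diff=8 [FAIL (|-1-7|=8 > 1)], height=8
Node 35 violates the condition: |-1 - 1| = 2 > 1.
Result: Not balanced


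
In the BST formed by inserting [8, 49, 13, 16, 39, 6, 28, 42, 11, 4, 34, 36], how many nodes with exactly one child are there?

Tree built from: [8, 49, 13, 16, 39, 6, 28, 42, 11, 4, 34, 36]
Tree (level-order array): [8, 6, 49, 4, None, 13, None, None, None, 11, 16, None, None, None, 39, 28, 42, None, 34, None, None, None, 36]
Rule: These are nodes with exactly 1 non-null child.
Per-node child counts:
  node 8: 2 child(ren)
  node 6: 1 child(ren)
  node 4: 0 child(ren)
  node 49: 1 child(ren)
  node 13: 2 child(ren)
  node 11: 0 child(ren)
  node 16: 1 child(ren)
  node 39: 2 child(ren)
  node 28: 1 child(ren)
  node 34: 1 child(ren)
  node 36: 0 child(ren)
  node 42: 0 child(ren)
Matching nodes: [6, 49, 16, 28, 34]
Count of nodes with exactly one child: 5


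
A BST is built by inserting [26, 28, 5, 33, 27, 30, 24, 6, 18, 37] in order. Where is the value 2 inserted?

Starting tree (level order): [26, 5, 28, None, 24, 27, 33, 6, None, None, None, 30, 37, None, 18]
Insertion path: 26 -> 5
Result: insert 2 as left child of 5
Final tree (level order): [26, 5, 28, 2, 24, 27, 33, None, None, 6, None, None, None, 30, 37, None, 18]


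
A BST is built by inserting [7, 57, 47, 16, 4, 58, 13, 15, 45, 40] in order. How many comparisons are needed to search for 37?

Search path for 37: 7 -> 57 -> 47 -> 16 -> 45 -> 40
Found: False
Comparisons: 6


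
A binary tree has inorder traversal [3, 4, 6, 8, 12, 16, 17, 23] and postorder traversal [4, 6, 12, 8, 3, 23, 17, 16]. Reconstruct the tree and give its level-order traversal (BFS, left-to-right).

Inorder:   [3, 4, 6, 8, 12, 16, 17, 23]
Postorder: [4, 6, 12, 8, 3, 23, 17, 16]
Algorithm: postorder visits root last, so walk postorder right-to-left;
each value is the root of the current inorder slice — split it at that
value, recurse on the right subtree first, then the left.
Recursive splits:
  root=16; inorder splits into left=[3, 4, 6, 8, 12], right=[17, 23]
  root=17; inorder splits into left=[], right=[23]
  root=23; inorder splits into left=[], right=[]
  root=3; inorder splits into left=[], right=[4, 6, 8, 12]
  root=8; inorder splits into left=[4, 6], right=[12]
  root=12; inorder splits into left=[], right=[]
  root=6; inorder splits into left=[4], right=[]
  root=4; inorder splits into left=[], right=[]
Reconstructed level-order: [16, 3, 17, 8, 23, 6, 12, 4]


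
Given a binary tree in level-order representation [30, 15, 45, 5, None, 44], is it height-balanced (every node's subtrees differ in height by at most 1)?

Tree (level-order array): [30, 15, 45, 5, None, 44]
Definition: a tree is height-balanced if, at every node, |h(left) - h(right)| <= 1 (empty subtree has height -1).
Bottom-up per-node check:
  node 5: h_left=-1, h_right=-1, diff=0 [OK], height=0
  node 15: h_left=0, h_right=-1, diff=1 [OK], height=1
  node 44: h_left=-1, h_right=-1, diff=0 [OK], height=0
  node 45: h_left=0, h_right=-1, diff=1 [OK], height=1
  node 30: h_left=1, h_right=1, diff=0 [OK], height=2
All nodes satisfy the balance condition.
Result: Balanced


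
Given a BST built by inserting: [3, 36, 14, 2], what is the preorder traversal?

Tree insertion order: [3, 36, 14, 2]
Tree (level-order array): [3, 2, 36, None, None, 14]
Preorder traversal: [3, 2, 36, 14]


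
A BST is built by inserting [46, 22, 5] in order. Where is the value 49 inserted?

Starting tree (level order): [46, 22, None, 5]
Insertion path: 46
Result: insert 49 as right child of 46
Final tree (level order): [46, 22, 49, 5]


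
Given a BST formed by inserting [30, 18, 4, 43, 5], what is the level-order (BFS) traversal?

Tree insertion order: [30, 18, 4, 43, 5]
Tree (level-order array): [30, 18, 43, 4, None, None, None, None, 5]
BFS from the root, enqueuing left then right child of each popped node:
  queue [30] -> pop 30, enqueue [18, 43], visited so far: [30]
  queue [18, 43] -> pop 18, enqueue [4], visited so far: [30, 18]
  queue [43, 4] -> pop 43, enqueue [none], visited so far: [30, 18, 43]
  queue [4] -> pop 4, enqueue [5], visited so far: [30, 18, 43, 4]
  queue [5] -> pop 5, enqueue [none], visited so far: [30, 18, 43, 4, 5]
Result: [30, 18, 43, 4, 5]


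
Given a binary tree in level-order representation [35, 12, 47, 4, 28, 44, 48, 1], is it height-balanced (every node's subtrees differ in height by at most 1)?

Tree (level-order array): [35, 12, 47, 4, 28, 44, 48, 1]
Definition: a tree is height-balanced if, at every node, |h(left) - h(right)| <= 1 (empty subtree has height -1).
Bottom-up per-node check:
  node 1: h_left=-1, h_right=-1, diff=0 [OK], height=0
  node 4: h_left=0, h_right=-1, diff=1 [OK], height=1
  node 28: h_left=-1, h_right=-1, diff=0 [OK], height=0
  node 12: h_left=1, h_right=0, diff=1 [OK], height=2
  node 44: h_left=-1, h_right=-1, diff=0 [OK], height=0
  node 48: h_left=-1, h_right=-1, diff=0 [OK], height=0
  node 47: h_left=0, h_right=0, diff=0 [OK], height=1
  node 35: h_left=2, h_right=1, diff=1 [OK], height=3
All nodes satisfy the balance condition.
Result: Balanced


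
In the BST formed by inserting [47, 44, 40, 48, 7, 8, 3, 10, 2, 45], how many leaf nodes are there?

Tree built from: [47, 44, 40, 48, 7, 8, 3, 10, 2, 45]
Tree (level-order array): [47, 44, 48, 40, 45, None, None, 7, None, None, None, 3, 8, 2, None, None, 10]
Rule: A leaf has 0 children.
Per-node child counts:
  node 47: 2 child(ren)
  node 44: 2 child(ren)
  node 40: 1 child(ren)
  node 7: 2 child(ren)
  node 3: 1 child(ren)
  node 2: 0 child(ren)
  node 8: 1 child(ren)
  node 10: 0 child(ren)
  node 45: 0 child(ren)
  node 48: 0 child(ren)
Matching nodes: [2, 10, 45, 48]
Count of leaf nodes: 4


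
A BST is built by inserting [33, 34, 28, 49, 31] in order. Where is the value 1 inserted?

Starting tree (level order): [33, 28, 34, None, 31, None, 49]
Insertion path: 33 -> 28
Result: insert 1 as left child of 28
Final tree (level order): [33, 28, 34, 1, 31, None, 49]


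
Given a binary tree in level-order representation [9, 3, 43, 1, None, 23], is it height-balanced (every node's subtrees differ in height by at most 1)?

Tree (level-order array): [9, 3, 43, 1, None, 23]
Definition: a tree is height-balanced if, at every node, |h(left) - h(right)| <= 1 (empty subtree has height -1).
Bottom-up per-node check:
  node 1: h_left=-1, h_right=-1, diff=0 [OK], height=0
  node 3: h_left=0, h_right=-1, diff=1 [OK], height=1
  node 23: h_left=-1, h_right=-1, diff=0 [OK], height=0
  node 43: h_left=0, h_right=-1, diff=1 [OK], height=1
  node 9: h_left=1, h_right=1, diff=0 [OK], height=2
All nodes satisfy the balance condition.
Result: Balanced


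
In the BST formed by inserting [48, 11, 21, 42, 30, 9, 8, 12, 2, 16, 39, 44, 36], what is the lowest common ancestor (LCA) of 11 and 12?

Tree insertion order: [48, 11, 21, 42, 30, 9, 8, 12, 2, 16, 39, 44, 36]
Tree (level-order array): [48, 11, None, 9, 21, 8, None, 12, 42, 2, None, None, 16, 30, 44, None, None, None, None, None, 39, None, None, 36]
In a BST, the LCA of p=11, q=12 is the first node v on the
root-to-leaf path with p <= v <= q (go left if both < v, right if both > v).
Walk from root:
  at 48: both 11 and 12 < 48, go left
  at 11: 11 <= 11 <= 12, this is the LCA
LCA = 11


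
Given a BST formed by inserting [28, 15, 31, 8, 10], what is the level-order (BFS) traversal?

Tree insertion order: [28, 15, 31, 8, 10]
Tree (level-order array): [28, 15, 31, 8, None, None, None, None, 10]
BFS from the root, enqueuing left then right child of each popped node:
  queue [28] -> pop 28, enqueue [15, 31], visited so far: [28]
  queue [15, 31] -> pop 15, enqueue [8], visited so far: [28, 15]
  queue [31, 8] -> pop 31, enqueue [none], visited so far: [28, 15, 31]
  queue [8] -> pop 8, enqueue [10], visited so far: [28, 15, 31, 8]
  queue [10] -> pop 10, enqueue [none], visited so far: [28, 15, 31, 8, 10]
Result: [28, 15, 31, 8, 10]


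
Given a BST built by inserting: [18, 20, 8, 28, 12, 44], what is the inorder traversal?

Tree insertion order: [18, 20, 8, 28, 12, 44]
Tree (level-order array): [18, 8, 20, None, 12, None, 28, None, None, None, 44]
Inorder traversal: [8, 12, 18, 20, 28, 44]


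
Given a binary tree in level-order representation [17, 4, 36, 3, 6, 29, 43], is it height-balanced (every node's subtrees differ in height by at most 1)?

Tree (level-order array): [17, 4, 36, 3, 6, 29, 43]
Definition: a tree is height-balanced if, at every node, |h(left) - h(right)| <= 1 (empty subtree has height -1).
Bottom-up per-node check:
  node 3: h_left=-1, h_right=-1, diff=0 [OK], height=0
  node 6: h_left=-1, h_right=-1, diff=0 [OK], height=0
  node 4: h_left=0, h_right=0, diff=0 [OK], height=1
  node 29: h_left=-1, h_right=-1, diff=0 [OK], height=0
  node 43: h_left=-1, h_right=-1, diff=0 [OK], height=0
  node 36: h_left=0, h_right=0, diff=0 [OK], height=1
  node 17: h_left=1, h_right=1, diff=0 [OK], height=2
All nodes satisfy the balance condition.
Result: Balanced


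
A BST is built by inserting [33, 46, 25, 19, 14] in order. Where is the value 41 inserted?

Starting tree (level order): [33, 25, 46, 19, None, None, None, 14]
Insertion path: 33 -> 46
Result: insert 41 as left child of 46
Final tree (level order): [33, 25, 46, 19, None, 41, None, 14]


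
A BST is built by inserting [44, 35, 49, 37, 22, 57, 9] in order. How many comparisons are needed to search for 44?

Search path for 44: 44
Found: True
Comparisons: 1


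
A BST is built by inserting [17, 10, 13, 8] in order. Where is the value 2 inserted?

Starting tree (level order): [17, 10, None, 8, 13]
Insertion path: 17 -> 10 -> 8
Result: insert 2 as left child of 8
Final tree (level order): [17, 10, None, 8, 13, 2]


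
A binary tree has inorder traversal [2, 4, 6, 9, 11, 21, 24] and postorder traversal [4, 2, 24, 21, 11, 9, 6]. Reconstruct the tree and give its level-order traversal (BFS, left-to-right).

Inorder:   [2, 4, 6, 9, 11, 21, 24]
Postorder: [4, 2, 24, 21, 11, 9, 6]
Algorithm: postorder visits root last, so walk postorder right-to-left;
each value is the root of the current inorder slice — split it at that
value, recurse on the right subtree first, then the left.
Recursive splits:
  root=6; inorder splits into left=[2, 4], right=[9, 11, 21, 24]
  root=9; inorder splits into left=[], right=[11, 21, 24]
  root=11; inorder splits into left=[], right=[21, 24]
  root=21; inorder splits into left=[], right=[24]
  root=24; inorder splits into left=[], right=[]
  root=2; inorder splits into left=[], right=[4]
  root=4; inorder splits into left=[], right=[]
Reconstructed level-order: [6, 2, 9, 4, 11, 21, 24]


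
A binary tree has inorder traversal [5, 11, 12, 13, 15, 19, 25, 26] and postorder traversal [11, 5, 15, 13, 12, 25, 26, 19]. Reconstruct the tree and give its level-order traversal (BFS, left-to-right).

Inorder:   [5, 11, 12, 13, 15, 19, 25, 26]
Postorder: [11, 5, 15, 13, 12, 25, 26, 19]
Algorithm: postorder visits root last, so walk postorder right-to-left;
each value is the root of the current inorder slice — split it at that
value, recurse on the right subtree first, then the left.
Recursive splits:
  root=19; inorder splits into left=[5, 11, 12, 13, 15], right=[25, 26]
  root=26; inorder splits into left=[25], right=[]
  root=25; inorder splits into left=[], right=[]
  root=12; inorder splits into left=[5, 11], right=[13, 15]
  root=13; inorder splits into left=[], right=[15]
  root=15; inorder splits into left=[], right=[]
  root=5; inorder splits into left=[], right=[11]
  root=11; inorder splits into left=[], right=[]
Reconstructed level-order: [19, 12, 26, 5, 13, 25, 11, 15]


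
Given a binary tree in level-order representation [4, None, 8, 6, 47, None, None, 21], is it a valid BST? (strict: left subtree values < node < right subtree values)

Level-order array: [4, None, 8, 6, 47, None, None, 21]
Validate using subtree bounds (lo, hi): at each node, require lo < value < hi,
then recurse left with hi=value and right with lo=value.
Preorder trace (stopping at first violation):
  at node 4 with bounds (-inf, +inf): OK
  at node 8 with bounds (4, +inf): OK
  at node 6 with bounds (4, 8): OK
  at node 47 with bounds (8, +inf): OK
  at node 21 with bounds (8, 47): OK
No violation found at any node.
Result: Valid BST


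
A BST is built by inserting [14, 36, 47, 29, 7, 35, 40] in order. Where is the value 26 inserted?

Starting tree (level order): [14, 7, 36, None, None, 29, 47, None, 35, 40]
Insertion path: 14 -> 36 -> 29
Result: insert 26 as left child of 29
Final tree (level order): [14, 7, 36, None, None, 29, 47, 26, 35, 40]


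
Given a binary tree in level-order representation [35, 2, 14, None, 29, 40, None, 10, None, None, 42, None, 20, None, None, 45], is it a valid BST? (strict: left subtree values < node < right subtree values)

Level-order array: [35, 2, 14, None, 29, 40, None, 10, None, None, 42, None, 20, None, None, 45]
Validate using subtree bounds (lo, hi): at each node, require lo < value < hi,
then recurse left with hi=value and right with lo=value.
Preorder trace (stopping at first violation):
  at node 35 with bounds (-inf, +inf): OK
  at node 2 with bounds (-inf, 35): OK
  at node 29 with bounds (2, 35): OK
  at node 10 with bounds (2, 29): OK
  at node 20 with bounds (10, 29): OK
  at node 45 with bounds (10, 20): VIOLATION
Node 45 violates its bound: not (10 < 45 < 20).
Result: Not a valid BST


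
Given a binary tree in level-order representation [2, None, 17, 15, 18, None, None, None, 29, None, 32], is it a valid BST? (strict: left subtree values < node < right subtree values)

Level-order array: [2, None, 17, 15, 18, None, None, None, 29, None, 32]
Validate using subtree bounds (lo, hi): at each node, require lo < value < hi,
then recurse left with hi=value and right with lo=value.
Preorder trace (stopping at first violation):
  at node 2 with bounds (-inf, +inf): OK
  at node 17 with bounds (2, +inf): OK
  at node 15 with bounds (2, 17): OK
  at node 18 with bounds (17, +inf): OK
  at node 29 with bounds (18, +inf): OK
  at node 32 with bounds (29, +inf): OK
No violation found at any node.
Result: Valid BST


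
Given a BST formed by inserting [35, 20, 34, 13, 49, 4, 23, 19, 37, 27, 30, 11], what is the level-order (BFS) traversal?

Tree insertion order: [35, 20, 34, 13, 49, 4, 23, 19, 37, 27, 30, 11]
Tree (level-order array): [35, 20, 49, 13, 34, 37, None, 4, 19, 23, None, None, None, None, 11, None, None, None, 27, None, None, None, 30]
BFS from the root, enqueuing left then right child of each popped node:
  queue [35] -> pop 35, enqueue [20, 49], visited so far: [35]
  queue [20, 49] -> pop 20, enqueue [13, 34], visited so far: [35, 20]
  queue [49, 13, 34] -> pop 49, enqueue [37], visited so far: [35, 20, 49]
  queue [13, 34, 37] -> pop 13, enqueue [4, 19], visited so far: [35, 20, 49, 13]
  queue [34, 37, 4, 19] -> pop 34, enqueue [23], visited so far: [35, 20, 49, 13, 34]
  queue [37, 4, 19, 23] -> pop 37, enqueue [none], visited so far: [35, 20, 49, 13, 34, 37]
  queue [4, 19, 23] -> pop 4, enqueue [11], visited so far: [35, 20, 49, 13, 34, 37, 4]
  queue [19, 23, 11] -> pop 19, enqueue [none], visited so far: [35, 20, 49, 13, 34, 37, 4, 19]
  queue [23, 11] -> pop 23, enqueue [27], visited so far: [35, 20, 49, 13, 34, 37, 4, 19, 23]
  queue [11, 27] -> pop 11, enqueue [none], visited so far: [35, 20, 49, 13, 34, 37, 4, 19, 23, 11]
  queue [27] -> pop 27, enqueue [30], visited so far: [35, 20, 49, 13, 34, 37, 4, 19, 23, 11, 27]
  queue [30] -> pop 30, enqueue [none], visited so far: [35, 20, 49, 13, 34, 37, 4, 19, 23, 11, 27, 30]
Result: [35, 20, 49, 13, 34, 37, 4, 19, 23, 11, 27, 30]


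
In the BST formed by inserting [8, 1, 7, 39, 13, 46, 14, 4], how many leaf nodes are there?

Tree built from: [8, 1, 7, 39, 13, 46, 14, 4]
Tree (level-order array): [8, 1, 39, None, 7, 13, 46, 4, None, None, 14]
Rule: A leaf has 0 children.
Per-node child counts:
  node 8: 2 child(ren)
  node 1: 1 child(ren)
  node 7: 1 child(ren)
  node 4: 0 child(ren)
  node 39: 2 child(ren)
  node 13: 1 child(ren)
  node 14: 0 child(ren)
  node 46: 0 child(ren)
Matching nodes: [4, 14, 46]
Count of leaf nodes: 3


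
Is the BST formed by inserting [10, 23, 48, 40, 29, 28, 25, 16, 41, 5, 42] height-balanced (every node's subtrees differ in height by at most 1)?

Tree (level-order array): [10, 5, 23, None, None, 16, 48, None, None, 40, None, 29, 41, 28, None, None, 42, 25]
Definition: a tree is height-balanced if, at every node, |h(left) - h(right)| <= 1 (empty subtree has height -1).
Bottom-up per-node check:
  node 5: h_left=-1, h_right=-1, diff=0 [OK], height=0
  node 16: h_left=-1, h_right=-1, diff=0 [OK], height=0
  node 25: h_left=-1, h_right=-1, diff=0 [OK], height=0
  node 28: h_left=0, h_right=-1, diff=1 [OK], height=1
  node 29: h_left=1, h_right=-1, diff=2 [FAIL (|1--1|=2 > 1)], height=2
  node 42: h_left=-1, h_right=-1, diff=0 [OK], height=0
  node 41: h_left=-1, h_right=0, diff=1 [OK], height=1
  node 40: h_left=2, h_right=1, diff=1 [OK], height=3
  node 48: h_left=3, h_right=-1, diff=4 [FAIL (|3--1|=4 > 1)], height=4
  node 23: h_left=0, h_right=4, diff=4 [FAIL (|0-4|=4 > 1)], height=5
  node 10: h_left=0, h_right=5, diff=5 [FAIL (|0-5|=5 > 1)], height=6
Node 29 violates the condition: |1 - -1| = 2 > 1.
Result: Not balanced


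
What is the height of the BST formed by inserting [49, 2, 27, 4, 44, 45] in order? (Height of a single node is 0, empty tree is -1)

Insertion order: [49, 2, 27, 4, 44, 45]
Tree (level-order array): [49, 2, None, None, 27, 4, 44, None, None, None, 45]
Compute height bottom-up (empty subtree = -1):
  height(4) = 1 + max(-1, -1) = 0
  height(45) = 1 + max(-1, -1) = 0
  height(44) = 1 + max(-1, 0) = 1
  height(27) = 1 + max(0, 1) = 2
  height(2) = 1 + max(-1, 2) = 3
  height(49) = 1 + max(3, -1) = 4
Height = 4


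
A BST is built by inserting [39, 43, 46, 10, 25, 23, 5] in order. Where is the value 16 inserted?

Starting tree (level order): [39, 10, 43, 5, 25, None, 46, None, None, 23]
Insertion path: 39 -> 10 -> 25 -> 23
Result: insert 16 as left child of 23
Final tree (level order): [39, 10, 43, 5, 25, None, 46, None, None, 23, None, None, None, 16]


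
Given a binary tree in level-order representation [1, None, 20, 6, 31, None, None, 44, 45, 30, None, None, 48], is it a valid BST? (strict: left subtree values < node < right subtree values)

Level-order array: [1, None, 20, 6, 31, None, None, 44, 45, 30, None, None, 48]
Validate using subtree bounds (lo, hi): at each node, require lo < value < hi,
then recurse left with hi=value and right with lo=value.
Preorder trace (stopping at first violation):
  at node 1 with bounds (-inf, +inf): OK
  at node 20 with bounds (1, +inf): OK
  at node 6 with bounds (1, 20): OK
  at node 31 with bounds (20, +inf): OK
  at node 44 with bounds (20, 31): VIOLATION
Node 44 violates its bound: not (20 < 44 < 31).
Result: Not a valid BST


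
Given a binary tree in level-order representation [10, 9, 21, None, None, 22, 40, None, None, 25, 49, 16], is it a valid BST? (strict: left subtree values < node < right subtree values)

Level-order array: [10, 9, 21, None, None, 22, 40, None, None, 25, 49, 16]
Validate using subtree bounds (lo, hi): at each node, require lo < value < hi,
then recurse left with hi=value and right with lo=value.
Preorder trace (stopping at first violation):
  at node 10 with bounds (-inf, +inf): OK
  at node 9 with bounds (-inf, 10): OK
  at node 21 with bounds (10, +inf): OK
  at node 22 with bounds (10, 21): VIOLATION
Node 22 violates its bound: not (10 < 22 < 21).
Result: Not a valid BST


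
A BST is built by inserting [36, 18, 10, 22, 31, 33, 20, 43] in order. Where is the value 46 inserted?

Starting tree (level order): [36, 18, 43, 10, 22, None, None, None, None, 20, 31, None, None, None, 33]
Insertion path: 36 -> 43
Result: insert 46 as right child of 43
Final tree (level order): [36, 18, 43, 10, 22, None, 46, None, None, 20, 31, None, None, None, None, None, 33]


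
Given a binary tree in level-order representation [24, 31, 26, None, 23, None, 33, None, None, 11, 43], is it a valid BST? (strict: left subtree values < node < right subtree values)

Level-order array: [24, 31, 26, None, 23, None, 33, None, None, 11, 43]
Validate using subtree bounds (lo, hi): at each node, require lo < value < hi,
then recurse left with hi=value and right with lo=value.
Preorder trace (stopping at first violation):
  at node 24 with bounds (-inf, +inf): OK
  at node 31 with bounds (-inf, 24): VIOLATION
Node 31 violates its bound: not (-inf < 31 < 24).
Result: Not a valid BST


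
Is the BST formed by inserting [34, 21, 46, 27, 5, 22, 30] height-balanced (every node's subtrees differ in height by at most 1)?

Tree (level-order array): [34, 21, 46, 5, 27, None, None, None, None, 22, 30]
Definition: a tree is height-balanced if, at every node, |h(left) - h(right)| <= 1 (empty subtree has height -1).
Bottom-up per-node check:
  node 5: h_left=-1, h_right=-1, diff=0 [OK], height=0
  node 22: h_left=-1, h_right=-1, diff=0 [OK], height=0
  node 30: h_left=-1, h_right=-1, diff=0 [OK], height=0
  node 27: h_left=0, h_right=0, diff=0 [OK], height=1
  node 21: h_left=0, h_right=1, diff=1 [OK], height=2
  node 46: h_left=-1, h_right=-1, diff=0 [OK], height=0
  node 34: h_left=2, h_right=0, diff=2 [FAIL (|2-0|=2 > 1)], height=3
Node 34 violates the condition: |2 - 0| = 2 > 1.
Result: Not balanced


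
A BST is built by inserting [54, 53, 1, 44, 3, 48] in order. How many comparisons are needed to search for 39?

Search path for 39: 54 -> 53 -> 1 -> 44 -> 3
Found: False
Comparisons: 5


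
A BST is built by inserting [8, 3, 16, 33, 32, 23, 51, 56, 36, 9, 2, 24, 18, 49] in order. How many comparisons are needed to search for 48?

Search path for 48: 8 -> 16 -> 33 -> 51 -> 36 -> 49
Found: False
Comparisons: 6


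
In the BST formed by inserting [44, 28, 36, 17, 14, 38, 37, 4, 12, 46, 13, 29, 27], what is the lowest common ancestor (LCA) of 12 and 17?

Tree insertion order: [44, 28, 36, 17, 14, 38, 37, 4, 12, 46, 13, 29, 27]
Tree (level-order array): [44, 28, 46, 17, 36, None, None, 14, 27, 29, 38, 4, None, None, None, None, None, 37, None, None, 12, None, None, None, 13]
In a BST, the LCA of p=12, q=17 is the first node v on the
root-to-leaf path with p <= v <= q (go left if both < v, right if both > v).
Walk from root:
  at 44: both 12 and 17 < 44, go left
  at 28: both 12 and 17 < 28, go left
  at 17: 12 <= 17 <= 17, this is the LCA
LCA = 17


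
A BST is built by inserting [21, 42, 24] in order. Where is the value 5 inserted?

Starting tree (level order): [21, None, 42, 24]
Insertion path: 21
Result: insert 5 as left child of 21
Final tree (level order): [21, 5, 42, None, None, 24]


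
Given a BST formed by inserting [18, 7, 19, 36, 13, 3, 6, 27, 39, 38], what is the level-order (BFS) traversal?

Tree insertion order: [18, 7, 19, 36, 13, 3, 6, 27, 39, 38]
Tree (level-order array): [18, 7, 19, 3, 13, None, 36, None, 6, None, None, 27, 39, None, None, None, None, 38]
BFS from the root, enqueuing left then right child of each popped node:
  queue [18] -> pop 18, enqueue [7, 19], visited so far: [18]
  queue [7, 19] -> pop 7, enqueue [3, 13], visited so far: [18, 7]
  queue [19, 3, 13] -> pop 19, enqueue [36], visited so far: [18, 7, 19]
  queue [3, 13, 36] -> pop 3, enqueue [6], visited so far: [18, 7, 19, 3]
  queue [13, 36, 6] -> pop 13, enqueue [none], visited so far: [18, 7, 19, 3, 13]
  queue [36, 6] -> pop 36, enqueue [27, 39], visited so far: [18, 7, 19, 3, 13, 36]
  queue [6, 27, 39] -> pop 6, enqueue [none], visited so far: [18, 7, 19, 3, 13, 36, 6]
  queue [27, 39] -> pop 27, enqueue [none], visited so far: [18, 7, 19, 3, 13, 36, 6, 27]
  queue [39] -> pop 39, enqueue [38], visited so far: [18, 7, 19, 3, 13, 36, 6, 27, 39]
  queue [38] -> pop 38, enqueue [none], visited so far: [18, 7, 19, 3, 13, 36, 6, 27, 39, 38]
Result: [18, 7, 19, 3, 13, 36, 6, 27, 39, 38]


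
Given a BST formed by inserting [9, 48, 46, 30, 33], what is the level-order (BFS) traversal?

Tree insertion order: [9, 48, 46, 30, 33]
Tree (level-order array): [9, None, 48, 46, None, 30, None, None, 33]
BFS from the root, enqueuing left then right child of each popped node:
  queue [9] -> pop 9, enqueue [48], visited so far: [9]
  queue [48] -> pop 48, enqueue [46], visited so far: [9, 48]
  queue [46] -> pop 46, enqueue [30], visited so far: [9, 48, 46]
  queue [30] -> pop 30, enqueue [33], visited so far: [9, 48, 46, 30]
  queue [33] -> pop 33, enqueue [none], visited so far: [9, 48, 46, 30, 33]
Result: [9, 48, 46, 30, 33]


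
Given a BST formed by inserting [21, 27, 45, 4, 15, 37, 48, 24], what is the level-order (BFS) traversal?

Tree insertion order: [21, 27, 45, 4, 15, 37, 48, 24]
Tree (level-order array): [21, 4, 27, None, 15, 24, 45, None, None, None, None, 37, 48]
BFS from the root, enqueuing left then right child of each popped node:
  queue [21] -> pop 21, enqueue [4, 27], visited so far: [21]
  queue [4, 27] -> pop 4, enqueue [15], visited so far: [21, 4]
  queue [27, 15] -> pop 27, enqueue [24, 45], visited so far: [21, 4, 27]
  queue [15, 24, 45] -> pop 15, enqueue [none], visited so far: [21, 4, 27, 15]
  queue [24, 45] -> pop 24, enqueue [none], visited so far: [21, 4, 27, 15, 24]
  queue [45] -> pop 45, enqueue [37, 48], visited so far: [21, 4, 27, 15, 24, 45]
  queue [37, 48] -> pop 37, enqueue [none], visited so far: [21, 4, 27, 15, 24, 45, 37]
  queue [48] -> pop 48, enqueue [none], visited so far: [21, 4, 27, 15, 24, 45, 37, 48]
Result: [21, 4, 27, 15, 24, 45, 37, 48]


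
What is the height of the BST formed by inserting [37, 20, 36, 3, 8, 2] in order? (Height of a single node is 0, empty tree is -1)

Insertion order: [37, 20, 36, 3, 8, 2]
Tree (level-order array): [37, 20, None, 3, 36, 2, 8]
Compute height bottom-up (empty subtree = -1):
  height(2) = 1 + max(-1, -1) = 0
  height(8) = 1 + max(-1, -1) = 0
  height(3) = 1 + max(0, 0) = 1
  height(36) = 1 + max(-1, -1) = 0
  height(20) = 1 + max(1, 0) = 2
  height(37) = 1 + max(2, -1) = 3
Height = 3


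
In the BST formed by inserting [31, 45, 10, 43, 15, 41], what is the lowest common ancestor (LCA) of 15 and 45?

Tree insertion order: [31, 45, 10, 43, 15, 41]
Tree (level-order array): [31, 10, 45, None, 15, 43, None, None, None, 41]
In a BST, the LCA of p=15, q=45 is the first node v on the
root-to-leaf path with p <= v <= q (go left if both < v, right if both > v).
Walk from root:
  at 31: 15 <= 31 <= 45, this is the LCA
LCA = 31


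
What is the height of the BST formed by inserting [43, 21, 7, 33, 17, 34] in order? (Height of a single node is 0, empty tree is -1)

Insertion order: [43, 21, 7, 33, 17, 34]
Tree (level-order array): [43, 21, None, 7, 33, None, 17, None, 34]
Compute height bottom-up (empty subtree = -1):
  height(17) = 1 + max(-1, -1) = 0
  height(7) = 1 + max(-1, 0) = 1
  height(34) = 1 + max(-1, -1) = 0
  height(33) = 1 + max(-1, 0) = 1
  height(21) = 1 + max(1, 1) = 2
  height(43) = 1 + max(2, -1) = 3
Height = 3


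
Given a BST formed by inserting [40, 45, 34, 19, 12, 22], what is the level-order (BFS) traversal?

Tree insertion order: [40, 45, 34, 19, 12, 22]
Tree (level-order array): [40, 34, 45, 19, None, None, None, 12, 22]
BFS from the root, enqueuing left then right child of each popped node:
  queue [40] -> pop 40, enqueue [34, 45], visited so far: [40]
  queue [34, 45] -> pop 34, enqueue [19], visited so far: [40, 34]
  queue [45, 19] -> pop 45, enqueue [none], visited so far: [40, 34, 45]
  queue [19] -> pop 19, enqueue [12, 22], visited so far: [40, 34, 45, 19]
  queue [12, 22] -> pop 12, enqueue [none], visited so far: [40, 34, 45, 19, 12]
  queue [22] -> pop 22, enqueue [none], visited so far: [40, 34, 45, 19, 12, 22]
Result: [40, 34, 45, 19, 12, 22]


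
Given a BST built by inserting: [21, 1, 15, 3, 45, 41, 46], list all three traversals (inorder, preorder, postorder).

Tree insertion order: [21, 1, 15, 3, 45, 41, 46]
Tree (level-order array): [21, 1, 45, None, 15, 41, 46, 3]
Inorder (L, root, R): [1, 3, 15, 21, 41, 45, 46]
Preorder (root, L, R): [21, 1, 15, 3, 45, 41, 46]
Postorder (L, R, root): [3, 15, 1, 41, 46, 45, 21]


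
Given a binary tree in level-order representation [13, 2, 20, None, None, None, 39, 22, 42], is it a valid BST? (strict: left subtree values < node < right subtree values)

Level-order array: [13, 2, 20, None, None, None, 39, 22, 42]
Validate using subtree bounds (lo, hi): at each node, require lo < value < hi,
then recurse left with hi=value and right with lo=value.
Preorder trace (stopping at first violation):
  at node 13 with bounds (-inf, +inf): OK
  at node 2 with bounds (-inf, 13): OK
  at node 20 with bounds (13, +inf): OK
  at node 39 with bounds (20, +inf): OK
  at node 22 with bounds (20, 39): OK
  at node 42 with bounds (39, +inf): OK
No violation found at any node.
Result: Valid BST


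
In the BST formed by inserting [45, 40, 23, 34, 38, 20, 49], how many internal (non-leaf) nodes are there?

Tree built from: [45, 40, 23, 34, 38, 20, 49]
Tree (level-order array): [45, 40, 49, 23, None, None, None, 20, 34, None, None, None, 38]
Rule: An internal node has at least one child.
Per-node child counts:
  node 45: 2 child(ren)
  node 40: 1 child(ren)
  node 23: 2 child(ren)
  node 20: 0 child(ren)
  node 34: 1 child(ren)
  node 38: 0 child(ren)
  node 49: 0 child(ren)
Matching nodes: [45, 40, 23, 34]
Count of internal (non-leaf) nodes: 4


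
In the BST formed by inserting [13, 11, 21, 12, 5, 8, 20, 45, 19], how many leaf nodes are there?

Tree built from: [13, 11, 21, 12, 5, 8, 20, 45, 19]
Tree (level-order array): [13, 11, 21, 5, 12, 20, 45, None, 8, None, None, 19]
Rule: A leaf has 0 children.
Per-node child counts:
  node 13: 2 child(ren)
  node 11: 2 child(ren)
  node 5: 1 child(ren)
  node 8: 0 child(ren)
  node 12: 0 child(ren)
  node 21: 2 child(ren)
  node 20: 1 child(ren)
  node 19: 0 child(ren)
  node 45: 0 child(ren)
Matching nodes: [8, 12, 19, 45]
Count of leaf nodes: 4


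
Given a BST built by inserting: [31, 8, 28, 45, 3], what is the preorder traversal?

Tree insertion order: [31, 8, 28, 45, 3]
Tree (level-order array): [31, 8, 45, 3, 28]
Preorder traversal: [31, 8, 3, 28, 45]


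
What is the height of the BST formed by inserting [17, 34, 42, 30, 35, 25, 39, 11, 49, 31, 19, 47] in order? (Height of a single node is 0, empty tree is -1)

Insertion order: [17, 34, 42, 30, 35, 25, 39, 11, 49, 31, 19, 47]
Tree (level-order array): [17, 11, 34, None, None, 30, 42, 25, 31, 35, 49, 19, None, None, None, None, 39, 47]
Compute height bottom-up (empty subtree = -1):
  height(11) = 1 + max(-1, -1) = 0
  height(19) = 1 + max(-1, -1) = 0
  height(25) = 1 + max(0, -1) = 1
  height(31) = 1 + max(-1, -1) = 0
  height(30) = 1 + max(1, 0) = 2
  height(39) = 1 + max(-1, -1) = 0
  height(35) = 1 + max(-1, 0) = 1
  height(47) = 1 + max(-1, -1) = 0
  height(49) = 1 + max(0, -1) = 1
  height(42) = 1 + max(1, 1) = 2
  height(34) = 1 + max(2, 2) = 3
  height(17) = 1 + max(0, 3) = 4
Height = 4


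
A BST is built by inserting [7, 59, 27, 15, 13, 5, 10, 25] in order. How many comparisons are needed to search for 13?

Search path for 13: 7 -> 59 -> 27 -> 15 -> 13
Found: True
Comparisons: 5


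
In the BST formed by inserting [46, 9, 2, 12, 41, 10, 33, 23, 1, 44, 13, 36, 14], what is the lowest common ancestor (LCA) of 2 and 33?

Tree insertion order: [46, 9, 2, 12, 41, 10, 33, 23, 1, 44, 13, 36, 14]
Tree (level-order array): [46, 9, None, 2, 12, 1, None, 10, 41, None, None, None, None, 33, 44, 23, 36, None, None, 13, None, None, None, None, 14]
In a BST, the LCA of p=2, q=33 is the first node v on the
root-to-leaf path with p <= v <= q (go left if both < v, right if both > v).
Walk from root:
  at 46: both 2 and 33 < 46, go left
  at 9: 2 <= 9 <= 33, this is the LCA
LCA = 9
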